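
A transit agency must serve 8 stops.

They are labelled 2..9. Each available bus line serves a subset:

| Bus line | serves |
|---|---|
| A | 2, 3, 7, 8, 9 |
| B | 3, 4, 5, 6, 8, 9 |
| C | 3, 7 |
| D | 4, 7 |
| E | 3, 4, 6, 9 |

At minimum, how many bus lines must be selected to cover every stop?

2

A and B together: A ∪ B = {2, 3, 4, 5, 6, 7, 8, 9} — every stop is covered.
No single bus line has all 8 stops (the largest, B, has 6), so 2 is optimal.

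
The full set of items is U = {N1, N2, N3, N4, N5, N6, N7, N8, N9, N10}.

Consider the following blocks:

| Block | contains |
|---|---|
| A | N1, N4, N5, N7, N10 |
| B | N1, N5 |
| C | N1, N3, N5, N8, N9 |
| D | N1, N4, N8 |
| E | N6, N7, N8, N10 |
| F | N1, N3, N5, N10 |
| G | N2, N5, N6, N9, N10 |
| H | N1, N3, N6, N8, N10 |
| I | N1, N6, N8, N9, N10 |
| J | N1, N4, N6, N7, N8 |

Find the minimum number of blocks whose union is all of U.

A, C, and G cover everything between them: the union {N1, N2, N3, N4, N5, N6, N7, N8, N9, N10} is all of U.
Only G contains N2, so G is forced; the remaining 5 items need at least 2 more blocks (each remaining block adds at most 4) — so at least 3 blocks are needed, and 3 is optimal.

3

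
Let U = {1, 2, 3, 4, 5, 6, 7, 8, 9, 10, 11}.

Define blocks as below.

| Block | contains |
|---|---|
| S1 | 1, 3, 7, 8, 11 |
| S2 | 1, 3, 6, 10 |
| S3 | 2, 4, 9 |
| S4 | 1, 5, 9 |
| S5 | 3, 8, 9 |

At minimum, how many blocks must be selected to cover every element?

4

S1, S2, S3, and S4 cover everything between them: the union {1, 2, 3, 4, 5, 6, 7, 8, 9, 10, 11} is all of U.
Only S2 contains 6, so S2 is forced; the remaining 7 elements need at least 3 more blocks (each remaining block adds at most 3) — so at least 4 blocks are needed, and 4 is optimal.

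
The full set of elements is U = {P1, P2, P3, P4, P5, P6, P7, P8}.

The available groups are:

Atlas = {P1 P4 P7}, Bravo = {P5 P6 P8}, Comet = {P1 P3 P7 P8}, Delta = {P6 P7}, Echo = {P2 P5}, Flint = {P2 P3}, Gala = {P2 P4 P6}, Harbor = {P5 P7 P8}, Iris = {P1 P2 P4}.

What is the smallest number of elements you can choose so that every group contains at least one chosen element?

The 3 elements {P2, P6, P7} hit every group.
The groups Atlas, Bravo, Flint are pairwise disjoint, so any hitting set needs a separate element for each — at least 3. Hence 3 is optimal.

3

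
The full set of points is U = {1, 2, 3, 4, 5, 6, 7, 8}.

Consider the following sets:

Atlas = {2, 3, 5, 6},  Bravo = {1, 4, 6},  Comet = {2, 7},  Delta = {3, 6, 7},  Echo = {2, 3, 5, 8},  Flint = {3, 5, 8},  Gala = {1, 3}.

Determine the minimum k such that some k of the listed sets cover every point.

Bravo and Comet and Echo together: Bravo ∪ Comet ∪ Echo = {1, 2, 3, 4, 5, 6, 7, 8} — every point is covered.
Only Bravo contains 4, so Bravo is forced; the remaining 5 points need at least 2 more sets (each remaining set adds at most 4) — so at least 3 sets are needed, and 3 is optimal.

3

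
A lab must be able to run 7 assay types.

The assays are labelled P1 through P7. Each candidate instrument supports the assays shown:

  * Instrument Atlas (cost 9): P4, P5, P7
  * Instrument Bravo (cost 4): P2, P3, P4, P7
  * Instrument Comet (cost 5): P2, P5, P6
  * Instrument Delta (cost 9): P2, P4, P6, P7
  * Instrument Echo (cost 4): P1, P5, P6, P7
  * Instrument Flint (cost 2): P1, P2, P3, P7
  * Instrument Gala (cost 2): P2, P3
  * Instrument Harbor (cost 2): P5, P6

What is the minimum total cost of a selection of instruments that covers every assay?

8

Bravo, Echo together cover every assay (Bravo ∪ Echo = {P1, P2, P3, P4, P5, P6, P7}); total cost 4 + 4 = 8.
No covering selection has total cost below 8.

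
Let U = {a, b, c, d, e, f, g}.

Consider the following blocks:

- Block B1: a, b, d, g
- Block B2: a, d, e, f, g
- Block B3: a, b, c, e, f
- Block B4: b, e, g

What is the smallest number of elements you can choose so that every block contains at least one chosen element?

H = {a, e} meets every block (each contains at least one member of H), and |H| = 2.
No single element lies in every block, so at least 2 are needed and 2 is optimal.

2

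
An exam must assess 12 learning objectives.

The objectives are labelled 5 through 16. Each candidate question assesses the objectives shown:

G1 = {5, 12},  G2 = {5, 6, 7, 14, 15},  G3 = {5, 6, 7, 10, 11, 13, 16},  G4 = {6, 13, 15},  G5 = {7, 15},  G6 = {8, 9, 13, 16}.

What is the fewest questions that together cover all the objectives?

4

Take {G1, G2, G3, G6}. Their union is {5, 6, 7, 8, 9, 10, 11, 12, 13, 14, 15, 16}, which is all 12 objectives.
Only G3 contains 10, so G3 is forced; the remaining 5 objectives need at least 3 more questions (each remaining question adds at most 2) — so at least 4 questions are needed, and 4 is optimal.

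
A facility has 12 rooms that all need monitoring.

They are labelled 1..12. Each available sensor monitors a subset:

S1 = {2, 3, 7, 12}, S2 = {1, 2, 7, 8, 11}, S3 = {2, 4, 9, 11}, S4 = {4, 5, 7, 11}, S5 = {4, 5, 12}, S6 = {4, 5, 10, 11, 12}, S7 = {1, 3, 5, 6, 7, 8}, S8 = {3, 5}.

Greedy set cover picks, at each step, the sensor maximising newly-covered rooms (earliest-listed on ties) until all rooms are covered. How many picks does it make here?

3

Greedy: pick S7 (covers 6 new) → pick S3 (covers 4 new) → pick S6 (covers 2 new). Total picks: 3.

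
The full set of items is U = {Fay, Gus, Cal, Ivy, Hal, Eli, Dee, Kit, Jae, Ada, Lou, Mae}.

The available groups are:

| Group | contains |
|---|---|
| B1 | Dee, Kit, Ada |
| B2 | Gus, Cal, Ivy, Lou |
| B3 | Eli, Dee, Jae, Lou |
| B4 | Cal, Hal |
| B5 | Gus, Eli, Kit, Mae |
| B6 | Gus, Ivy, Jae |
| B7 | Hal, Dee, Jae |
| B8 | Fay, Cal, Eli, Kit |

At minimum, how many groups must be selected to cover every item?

5

B1, B2, B5, B7, and B8 cover everything between them: the union {Fay, Gus, Cal, Ivy, Hal, Eli, Dee, Kit, Jae, Ada, Lou, Mae} is all of U.
No 4 of the 8 groups cover everything (all 70 combinations miss at least one item), so 5 is optimal.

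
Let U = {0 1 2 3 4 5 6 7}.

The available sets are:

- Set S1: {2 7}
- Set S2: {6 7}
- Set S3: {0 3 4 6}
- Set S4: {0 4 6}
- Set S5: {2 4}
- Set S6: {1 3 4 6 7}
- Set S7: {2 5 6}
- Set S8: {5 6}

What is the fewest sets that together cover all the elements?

Take {S4, S6, S7}. Their union is {0, 1, 2, 3, 4, 5, 6, 7}, which is all 8 elements.
Only S6 contains 1, so S6 is forced; the remaining 3 elements need at least 2 more sets (each remaining set adds at most 2) — so at least 3 sets are needed, and 3 is optimal.

3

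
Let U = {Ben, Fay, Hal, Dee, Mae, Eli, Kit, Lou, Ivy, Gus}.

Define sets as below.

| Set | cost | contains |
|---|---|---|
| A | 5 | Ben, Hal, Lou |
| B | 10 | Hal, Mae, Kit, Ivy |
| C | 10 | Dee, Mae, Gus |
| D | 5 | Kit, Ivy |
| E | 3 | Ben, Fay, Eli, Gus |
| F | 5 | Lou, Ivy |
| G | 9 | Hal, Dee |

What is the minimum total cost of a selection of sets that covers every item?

A, C, D, E together cover every item (A ∪ C ∪ D ∪ E = {Ben, Fay, Hal, Dee, Mae, Eli, Kit, Lou, Ivy, Gus}); total cost 5 + 10 + 5 + 3 = 23.
No covering selection has total cost below 23.

23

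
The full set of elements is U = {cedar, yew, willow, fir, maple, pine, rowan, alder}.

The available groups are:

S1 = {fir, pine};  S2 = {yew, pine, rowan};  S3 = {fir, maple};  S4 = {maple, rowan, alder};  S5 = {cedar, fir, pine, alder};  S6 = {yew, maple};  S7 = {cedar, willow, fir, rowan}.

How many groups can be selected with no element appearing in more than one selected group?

2

S1, S6 are pairwise disjoint (S1={fir,pine}; S6={yew,maple}).
Every remaining group overlaps one of these, and no 3 of the listed groups are pairwise disjoint, so 2 is the maximum.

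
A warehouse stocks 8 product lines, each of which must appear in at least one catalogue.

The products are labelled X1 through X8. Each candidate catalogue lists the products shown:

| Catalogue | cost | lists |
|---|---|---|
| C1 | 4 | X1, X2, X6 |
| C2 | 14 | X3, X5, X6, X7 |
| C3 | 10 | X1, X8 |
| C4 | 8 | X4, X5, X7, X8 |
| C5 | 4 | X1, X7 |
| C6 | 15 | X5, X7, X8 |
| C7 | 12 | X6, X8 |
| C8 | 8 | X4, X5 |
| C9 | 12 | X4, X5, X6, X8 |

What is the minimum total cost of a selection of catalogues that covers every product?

C1, C2, C4 together cover every product (C1 ∪ C2 ∪ C4 = {X1, X2, X3, X4, X5, X6, X7, X8}); total cost 4 + 14 + 8 = 26.
No covering selection has total cost below 26.

26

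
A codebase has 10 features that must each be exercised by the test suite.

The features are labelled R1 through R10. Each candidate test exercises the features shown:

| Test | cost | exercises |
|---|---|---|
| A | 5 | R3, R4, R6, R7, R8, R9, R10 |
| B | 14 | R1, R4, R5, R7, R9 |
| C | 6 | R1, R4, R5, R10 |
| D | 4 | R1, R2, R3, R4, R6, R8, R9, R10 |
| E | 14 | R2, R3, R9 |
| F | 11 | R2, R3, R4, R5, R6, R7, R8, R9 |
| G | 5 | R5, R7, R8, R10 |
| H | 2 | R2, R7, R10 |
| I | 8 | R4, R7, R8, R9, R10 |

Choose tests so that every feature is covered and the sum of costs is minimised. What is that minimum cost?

D, G together cover every feature (D ∪ G = {R1, R2, R3, R4, R5, R6, R7, R8, R9, R10}); total cost 4 + 5 = 9.
The greedy pick D, H, G costs 11; no covering selection beats 9.

9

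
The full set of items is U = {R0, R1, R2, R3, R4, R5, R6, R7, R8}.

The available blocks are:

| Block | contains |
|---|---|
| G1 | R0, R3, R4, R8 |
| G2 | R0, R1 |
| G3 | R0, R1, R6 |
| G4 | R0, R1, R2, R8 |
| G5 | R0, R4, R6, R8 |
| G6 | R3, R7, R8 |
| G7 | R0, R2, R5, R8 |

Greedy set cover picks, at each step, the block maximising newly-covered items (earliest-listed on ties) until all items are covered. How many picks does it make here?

4

Greedy: pick G1 (covers 4 new) → pick G3 (covers 2 new) → pick G7 (covers 2 new) → pick G6 (covers 1 new). Total picks: 4.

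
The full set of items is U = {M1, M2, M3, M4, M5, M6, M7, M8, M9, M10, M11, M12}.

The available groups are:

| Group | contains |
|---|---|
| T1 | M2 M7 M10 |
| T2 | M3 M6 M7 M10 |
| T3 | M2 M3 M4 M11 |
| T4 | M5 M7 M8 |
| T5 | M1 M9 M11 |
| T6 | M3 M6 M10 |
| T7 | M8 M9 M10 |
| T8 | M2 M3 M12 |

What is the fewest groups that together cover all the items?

5

Take {T2, T3, T4, T5, T8}. Their union is {M1, M2, M3, M4, M5, M6, M7, M8, M9, M10, M11, M12}, which is all 12 items.
No 4 of the 8 groups cover everything (all 70 combinations miss at least one item), so 5 is optimal.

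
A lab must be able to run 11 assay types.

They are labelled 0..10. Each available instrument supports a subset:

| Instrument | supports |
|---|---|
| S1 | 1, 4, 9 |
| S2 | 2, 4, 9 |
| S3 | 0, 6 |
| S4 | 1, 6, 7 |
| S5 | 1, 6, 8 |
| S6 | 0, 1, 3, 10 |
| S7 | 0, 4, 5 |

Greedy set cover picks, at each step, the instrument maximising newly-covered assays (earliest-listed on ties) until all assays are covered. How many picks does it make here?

Greedy: pick S6 (covers 4 new) → pick S2 (covers 3 new) → pick S4 (covers 2 new) → pick S5 (covers 1 new) → pick S7 (covers 1 new). Total picks: 5.

5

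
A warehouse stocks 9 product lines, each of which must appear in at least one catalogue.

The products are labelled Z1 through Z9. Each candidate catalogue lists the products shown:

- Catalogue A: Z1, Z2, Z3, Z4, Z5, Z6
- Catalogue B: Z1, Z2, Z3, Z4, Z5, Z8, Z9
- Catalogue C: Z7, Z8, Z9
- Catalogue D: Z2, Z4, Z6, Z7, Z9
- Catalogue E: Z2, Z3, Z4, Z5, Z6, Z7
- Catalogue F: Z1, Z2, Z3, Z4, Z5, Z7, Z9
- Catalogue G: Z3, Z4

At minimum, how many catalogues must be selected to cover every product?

A and C together: A ∪ C = {Z1, Z2, Z3, Z4, Z5, Z6, Z7, Z8, Z9} — every product is covered.
No single catalogue has all 9 products (the largest, B, has 7), so 2 is optimal.

2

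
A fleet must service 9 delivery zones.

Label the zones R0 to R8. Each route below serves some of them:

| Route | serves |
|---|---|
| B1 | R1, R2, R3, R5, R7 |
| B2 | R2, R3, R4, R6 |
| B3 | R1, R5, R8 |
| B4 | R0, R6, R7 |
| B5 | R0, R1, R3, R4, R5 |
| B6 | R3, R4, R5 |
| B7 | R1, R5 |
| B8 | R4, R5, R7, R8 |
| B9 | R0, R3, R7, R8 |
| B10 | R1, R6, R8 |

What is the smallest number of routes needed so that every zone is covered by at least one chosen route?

3

B2 and B5 and B8 together: B2 ∪ B5 ∪ B8 = {R0, R1, R2, R3, R4, R5, R6, R7, R8} — every zone is covered.
No 2 of the 10 routes cover everything (all 45 combinations miss at least one zone), so 3 is optimal.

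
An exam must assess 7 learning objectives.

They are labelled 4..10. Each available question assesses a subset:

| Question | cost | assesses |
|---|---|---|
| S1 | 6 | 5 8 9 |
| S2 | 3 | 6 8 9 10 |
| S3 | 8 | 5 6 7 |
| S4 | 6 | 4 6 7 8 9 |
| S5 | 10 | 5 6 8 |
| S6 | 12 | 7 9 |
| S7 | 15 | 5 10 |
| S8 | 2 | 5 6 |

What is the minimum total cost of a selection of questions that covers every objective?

11

S2, S4, S8 together cover every objective (S2 ∪ S4 ∪ S8 = {4, 5, 6, 7, 8, 9, 10}); total cost 3 + 6 + 2 = 11.
No covering selection has total cost below 11.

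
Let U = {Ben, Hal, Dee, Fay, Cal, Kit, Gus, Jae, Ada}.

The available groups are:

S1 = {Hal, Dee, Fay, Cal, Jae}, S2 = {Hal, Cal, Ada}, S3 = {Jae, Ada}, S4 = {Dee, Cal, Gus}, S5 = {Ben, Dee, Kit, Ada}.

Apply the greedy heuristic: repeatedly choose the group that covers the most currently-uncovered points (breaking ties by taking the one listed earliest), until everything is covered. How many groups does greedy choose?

Greedy: pick S1 (covers 5 new) → pick S5 (covers 3 new) → pick S4 (covers 1 new). Total picks: 3.

3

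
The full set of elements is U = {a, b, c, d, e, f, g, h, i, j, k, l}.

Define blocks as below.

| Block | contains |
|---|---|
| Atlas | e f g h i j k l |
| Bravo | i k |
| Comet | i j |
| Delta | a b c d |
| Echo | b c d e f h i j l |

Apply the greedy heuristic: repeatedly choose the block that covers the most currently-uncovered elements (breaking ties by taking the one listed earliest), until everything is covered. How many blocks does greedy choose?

3

Greedy: pick Echo (covers 9 new) → pick Atlas (covers 2 new) → pick Delta (covers 1 new). Total picks: 3.
(The true minimum cover uses only 2 blocks, so greedy is not optimal here.)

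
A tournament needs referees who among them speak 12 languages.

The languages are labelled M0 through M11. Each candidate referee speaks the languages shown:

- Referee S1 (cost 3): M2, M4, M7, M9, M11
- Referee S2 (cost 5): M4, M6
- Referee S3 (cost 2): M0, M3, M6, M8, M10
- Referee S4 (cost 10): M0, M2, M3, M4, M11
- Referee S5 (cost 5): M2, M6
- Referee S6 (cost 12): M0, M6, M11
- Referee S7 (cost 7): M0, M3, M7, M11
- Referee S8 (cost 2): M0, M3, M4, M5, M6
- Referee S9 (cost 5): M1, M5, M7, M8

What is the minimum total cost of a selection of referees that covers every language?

S1, S3, S9 together cover every language (S1 ∪ S3 ∪ S9 = {M0, M1, M2, M3, M4, M5, M6, M7, M8, M9, M10, M11}); total cost 3 + 2 + 5 = 10.
The greedy pick S3, S1, S8, S9 costs 12; no covering selection beats 10.

10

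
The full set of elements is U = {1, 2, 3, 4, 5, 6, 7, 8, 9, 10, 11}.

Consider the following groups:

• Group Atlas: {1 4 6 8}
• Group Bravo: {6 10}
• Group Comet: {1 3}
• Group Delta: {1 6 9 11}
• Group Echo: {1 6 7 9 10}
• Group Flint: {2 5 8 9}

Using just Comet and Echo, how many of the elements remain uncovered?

5

Union of Comet, Echo = {1, 3, 6, 7, 9, 10}.
Not covered: 2, 4, 5, 8, 11 — 5 elements.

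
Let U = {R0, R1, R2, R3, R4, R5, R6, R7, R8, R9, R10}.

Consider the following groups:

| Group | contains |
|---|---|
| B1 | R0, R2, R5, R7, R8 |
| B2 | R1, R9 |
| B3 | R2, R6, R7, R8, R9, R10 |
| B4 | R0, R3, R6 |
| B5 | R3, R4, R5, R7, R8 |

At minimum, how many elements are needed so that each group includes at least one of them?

3

H = {R3, R7, R9} meets every group (each contains at least one member of H), and |H| = 3.
No choice of 2 elements meets every group, so 3 is the minimum.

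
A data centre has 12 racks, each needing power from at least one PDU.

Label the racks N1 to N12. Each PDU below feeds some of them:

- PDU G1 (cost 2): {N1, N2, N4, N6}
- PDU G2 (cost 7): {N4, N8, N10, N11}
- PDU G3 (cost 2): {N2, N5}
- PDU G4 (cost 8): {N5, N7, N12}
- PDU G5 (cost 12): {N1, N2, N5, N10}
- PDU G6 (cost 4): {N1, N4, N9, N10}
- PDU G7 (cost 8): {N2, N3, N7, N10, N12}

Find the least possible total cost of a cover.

23

G1, G2, G3, G6, G7 together cover every rack (G1 ∪ G2 ∪ G3 ∪ G6 ∪ G7 = {N1, N2, N3, N4, N5, N6, N7, N8, N9, N10, N11, N12}); total cost 2 + 7 + 2 + 4 + 8 = 23.
No covering selection has total cost below 23.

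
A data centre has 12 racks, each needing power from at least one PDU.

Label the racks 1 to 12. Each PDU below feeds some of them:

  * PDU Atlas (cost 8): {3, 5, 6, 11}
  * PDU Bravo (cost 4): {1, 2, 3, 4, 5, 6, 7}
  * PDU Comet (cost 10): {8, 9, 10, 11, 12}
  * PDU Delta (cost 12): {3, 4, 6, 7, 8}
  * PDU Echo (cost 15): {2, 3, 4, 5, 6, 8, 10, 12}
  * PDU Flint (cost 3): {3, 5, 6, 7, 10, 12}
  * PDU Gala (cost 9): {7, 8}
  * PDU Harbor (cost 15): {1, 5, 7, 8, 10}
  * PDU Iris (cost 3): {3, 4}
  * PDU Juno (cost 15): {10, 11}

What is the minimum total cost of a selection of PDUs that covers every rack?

Bravo, Comet together cover every rack (Bravo ∪ Comet = {1, 2, 3, 4, 5, 6, 7, 8, 9, 10, 11, 12}); total cost 4 + 10 = 14.
The greedy pick Flint, Bravo, Comet costs 17; no covering selection beats 14.

14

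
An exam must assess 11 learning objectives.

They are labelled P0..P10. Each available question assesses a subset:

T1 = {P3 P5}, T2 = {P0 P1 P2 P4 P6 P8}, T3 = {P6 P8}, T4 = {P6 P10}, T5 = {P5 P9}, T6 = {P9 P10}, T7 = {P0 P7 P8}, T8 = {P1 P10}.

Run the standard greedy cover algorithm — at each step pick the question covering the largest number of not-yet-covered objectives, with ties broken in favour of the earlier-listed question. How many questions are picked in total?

Greedy: pick T2 (covers 6 new) → pick T1 (covers 2 new) → pick T6 (covers 2 new) → pick T7 (covers 1 new). Total picks: 4.

4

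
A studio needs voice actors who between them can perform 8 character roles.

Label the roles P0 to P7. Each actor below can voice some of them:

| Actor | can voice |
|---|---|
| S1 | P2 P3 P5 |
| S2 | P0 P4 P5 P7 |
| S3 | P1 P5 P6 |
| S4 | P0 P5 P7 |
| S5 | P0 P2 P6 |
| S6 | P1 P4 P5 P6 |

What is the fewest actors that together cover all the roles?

3

Take {S1, S2, S3}. Their union is {P0, P1, P2, P3, P4, P5, P6, P7}, which is all 8 roles.
Only S1 contains P3, so S1 is forced; the remaining 5 roles need at least 2 more actors (each remaining actor adds at most 3) — so at least 3 actors are needed, and 3 is optimal.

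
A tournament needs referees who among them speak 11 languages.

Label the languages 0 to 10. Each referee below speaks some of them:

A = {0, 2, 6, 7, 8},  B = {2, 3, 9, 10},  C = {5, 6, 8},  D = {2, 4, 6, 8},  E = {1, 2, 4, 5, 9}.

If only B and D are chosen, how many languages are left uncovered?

4

Union of B, D = {2, 3, 4, 6, 8, 9, 10}.
Not covered: 0, 1, 5, 7 — 4 languages.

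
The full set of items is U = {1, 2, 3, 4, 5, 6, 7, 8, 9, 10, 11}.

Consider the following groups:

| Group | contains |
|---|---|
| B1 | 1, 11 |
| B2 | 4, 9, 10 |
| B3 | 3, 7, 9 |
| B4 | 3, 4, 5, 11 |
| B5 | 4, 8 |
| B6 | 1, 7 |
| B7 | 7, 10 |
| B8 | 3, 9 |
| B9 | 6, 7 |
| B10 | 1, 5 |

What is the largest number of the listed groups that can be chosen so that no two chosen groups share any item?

4

B1, B5, B8, B9 are pairwise disjoint (B1={1,11}; B5={4,8}; B8={3,9}; B9={6,7}).
Every remaining group overlaps one of these, and no 5 of the listed groups are pairwise disjoint, so 4 is the maximum.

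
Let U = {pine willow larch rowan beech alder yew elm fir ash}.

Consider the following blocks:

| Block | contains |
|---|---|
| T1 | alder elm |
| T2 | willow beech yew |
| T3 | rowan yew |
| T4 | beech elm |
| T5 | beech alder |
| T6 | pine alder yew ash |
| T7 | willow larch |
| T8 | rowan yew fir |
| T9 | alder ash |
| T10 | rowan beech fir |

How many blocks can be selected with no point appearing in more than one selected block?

T3, T4, T7, T9 are pairwise disjoint (T3={rowan,yew}; T4={beech,elm}; T7={willow,larch}; T9={alder,ash}).
Every remaining block overlaps one of these, and no 5 of the listed blocks are pairwise disjoint, so 4 is the maximum.

4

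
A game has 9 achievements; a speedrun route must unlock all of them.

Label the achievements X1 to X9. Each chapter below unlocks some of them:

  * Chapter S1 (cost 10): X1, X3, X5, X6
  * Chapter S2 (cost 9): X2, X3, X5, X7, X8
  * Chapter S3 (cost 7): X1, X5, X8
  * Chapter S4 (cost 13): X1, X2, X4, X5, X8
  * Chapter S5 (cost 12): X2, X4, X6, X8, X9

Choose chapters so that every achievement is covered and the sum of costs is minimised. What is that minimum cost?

S2, S3, S5 together cover every achievement (S2 ∪ S3 ∪ S5 = {X1, X2, X3, X4, X5, X6, X7, X8, X9}); total cost 9 + 7 + 12 = 28.
No covering selection has total cost below 28.

28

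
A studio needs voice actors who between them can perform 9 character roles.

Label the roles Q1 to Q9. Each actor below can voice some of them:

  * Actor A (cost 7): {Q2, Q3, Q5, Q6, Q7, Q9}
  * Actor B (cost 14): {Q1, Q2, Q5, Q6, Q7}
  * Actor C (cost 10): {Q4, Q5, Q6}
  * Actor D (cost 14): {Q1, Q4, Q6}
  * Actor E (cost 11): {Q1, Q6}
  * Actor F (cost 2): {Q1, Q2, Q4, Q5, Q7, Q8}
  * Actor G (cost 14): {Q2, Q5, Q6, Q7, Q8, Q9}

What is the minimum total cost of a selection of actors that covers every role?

9

A, F together cover every role (A ∪ F = {Q1, Q2, Q3, Q4, Q5, Q6, Q7, Q8, Q9}); total cost 7 + 2 = 9.
No covering selection has total cost below 9.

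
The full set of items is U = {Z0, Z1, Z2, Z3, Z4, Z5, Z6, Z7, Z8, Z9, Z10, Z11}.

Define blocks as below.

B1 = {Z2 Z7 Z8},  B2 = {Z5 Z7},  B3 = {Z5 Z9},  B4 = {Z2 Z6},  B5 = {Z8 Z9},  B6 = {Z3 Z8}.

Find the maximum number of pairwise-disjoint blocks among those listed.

3

B3, B4, B6 are pairwise disjoint (B3={Z5,Z9}; B4={Z2,Z6}; B6={Z3,Z8}).
Every remaining block overlaps one of these, and no 4 of the listed blocks are pairwise disjoint, so 3 is the maximum.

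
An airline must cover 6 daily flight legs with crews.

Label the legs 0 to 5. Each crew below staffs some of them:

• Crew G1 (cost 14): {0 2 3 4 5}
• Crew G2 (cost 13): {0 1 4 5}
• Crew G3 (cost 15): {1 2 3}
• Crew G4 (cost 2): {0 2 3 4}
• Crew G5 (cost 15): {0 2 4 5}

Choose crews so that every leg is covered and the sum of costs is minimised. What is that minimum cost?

15

G2, G4 together cover every leg (G2 ∪ G4 = {0, 1, 2, 3, 4, 5}); total cost 13 + 2 = 15.
No covering selection has total cost below 15.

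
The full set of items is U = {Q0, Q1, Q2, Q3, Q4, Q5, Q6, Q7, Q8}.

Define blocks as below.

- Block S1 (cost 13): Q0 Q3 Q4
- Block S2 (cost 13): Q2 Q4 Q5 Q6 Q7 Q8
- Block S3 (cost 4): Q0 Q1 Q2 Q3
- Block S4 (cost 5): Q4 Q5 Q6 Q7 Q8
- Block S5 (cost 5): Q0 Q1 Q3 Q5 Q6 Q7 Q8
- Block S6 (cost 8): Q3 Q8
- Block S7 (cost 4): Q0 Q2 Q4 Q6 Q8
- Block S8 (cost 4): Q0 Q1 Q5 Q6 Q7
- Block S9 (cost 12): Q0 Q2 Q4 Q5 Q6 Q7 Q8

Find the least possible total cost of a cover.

S5, S7 together cover every item (S5 ∪ S7 = {Q0, Q1, Q2, Q3, Q4, Q5, Q6, Q7, Q8}); total cost 5 + 4 = 9.
No covering selection has total cost below 9.

9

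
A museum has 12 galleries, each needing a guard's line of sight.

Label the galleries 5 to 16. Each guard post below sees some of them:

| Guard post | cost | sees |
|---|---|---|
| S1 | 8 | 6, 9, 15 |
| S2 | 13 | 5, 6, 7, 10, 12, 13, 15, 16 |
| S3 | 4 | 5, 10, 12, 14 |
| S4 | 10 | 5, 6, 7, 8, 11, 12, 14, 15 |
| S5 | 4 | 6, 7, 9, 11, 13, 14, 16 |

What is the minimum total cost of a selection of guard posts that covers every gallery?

18

S3, S4, S5 together cover every gallery (S3 ∪ S4 ∪ S5 = {5, 6, 7, 8, 9, 10, 11, 12, 13, 14, 15, 16}); total cost 4 + 10 + 4 = 18.
No covering selection has total cost below 18.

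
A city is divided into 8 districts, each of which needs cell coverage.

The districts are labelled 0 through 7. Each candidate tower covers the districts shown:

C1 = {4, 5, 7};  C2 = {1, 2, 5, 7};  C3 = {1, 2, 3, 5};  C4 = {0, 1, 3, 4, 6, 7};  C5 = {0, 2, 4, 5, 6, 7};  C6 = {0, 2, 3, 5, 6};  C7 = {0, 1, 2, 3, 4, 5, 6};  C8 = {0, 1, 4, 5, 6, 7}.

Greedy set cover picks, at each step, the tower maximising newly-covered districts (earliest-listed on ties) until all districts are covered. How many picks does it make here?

2

Greedy: pick C7 (covers 7 new) → pick C1 (covers 1 new). Total picks: 2.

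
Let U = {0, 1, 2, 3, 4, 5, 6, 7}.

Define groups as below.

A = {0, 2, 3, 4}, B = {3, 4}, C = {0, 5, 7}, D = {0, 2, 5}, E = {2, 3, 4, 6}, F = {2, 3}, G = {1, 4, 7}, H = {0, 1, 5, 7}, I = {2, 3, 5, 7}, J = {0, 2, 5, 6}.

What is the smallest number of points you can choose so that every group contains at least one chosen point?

T = {2, 3, 7} meets every group (each contains at least one member of T), and |T| = 3.
No choice of 2 points meets every group, so 3 is the minimum.

3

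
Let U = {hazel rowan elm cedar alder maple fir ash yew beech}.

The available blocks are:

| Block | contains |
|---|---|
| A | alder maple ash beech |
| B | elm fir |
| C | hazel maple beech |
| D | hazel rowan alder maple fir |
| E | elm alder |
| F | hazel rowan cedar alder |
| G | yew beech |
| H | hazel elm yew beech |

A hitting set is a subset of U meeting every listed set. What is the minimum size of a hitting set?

3

Take T = {hazel, elm, beech}. Each listed block contains at least one of these, so T is a hitting set of size 3.
The blocks B, F, G are pairwise disjoint, so any hitting set needs a separate element for each — at least 3. Hence 3 is optimal.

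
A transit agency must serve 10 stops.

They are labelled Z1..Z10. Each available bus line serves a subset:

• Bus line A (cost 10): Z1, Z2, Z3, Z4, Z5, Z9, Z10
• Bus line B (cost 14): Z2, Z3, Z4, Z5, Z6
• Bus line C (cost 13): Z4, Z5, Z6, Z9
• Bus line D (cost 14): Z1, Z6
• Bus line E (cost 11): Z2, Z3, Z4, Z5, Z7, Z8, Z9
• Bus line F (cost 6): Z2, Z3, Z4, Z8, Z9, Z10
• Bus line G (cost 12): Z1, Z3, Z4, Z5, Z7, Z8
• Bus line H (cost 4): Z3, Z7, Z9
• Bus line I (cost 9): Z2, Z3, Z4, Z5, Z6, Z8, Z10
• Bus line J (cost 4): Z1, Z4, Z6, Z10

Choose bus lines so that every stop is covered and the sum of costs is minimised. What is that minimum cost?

15

E, J together cover every stop (E ∪ J = {Z1, Z2, Z3, Z4, Z5, Z6, Z7, Z8, Z9, Z10}); total cost 11 + 4 = 15.
The greedy pick F, J, H, I costs 23; no covering selection beats 15.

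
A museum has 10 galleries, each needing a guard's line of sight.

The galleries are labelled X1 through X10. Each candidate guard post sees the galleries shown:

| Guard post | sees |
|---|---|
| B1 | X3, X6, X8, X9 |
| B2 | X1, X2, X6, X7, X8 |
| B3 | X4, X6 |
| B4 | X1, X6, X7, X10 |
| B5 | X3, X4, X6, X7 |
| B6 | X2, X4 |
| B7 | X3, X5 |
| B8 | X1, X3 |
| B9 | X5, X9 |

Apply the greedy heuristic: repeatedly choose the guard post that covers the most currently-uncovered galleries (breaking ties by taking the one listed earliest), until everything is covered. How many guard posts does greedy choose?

5

Greedy: pick B2 (covers 5 new) → pick B1 (covers 2 new) → pick B3 (covers 1 new) → pick B4 (covers 1 new) → pick B7 (covers 1 new). Total picks: 5.
(The true minimum cover uses only 4 guard posts, so greedy is not optimal here.)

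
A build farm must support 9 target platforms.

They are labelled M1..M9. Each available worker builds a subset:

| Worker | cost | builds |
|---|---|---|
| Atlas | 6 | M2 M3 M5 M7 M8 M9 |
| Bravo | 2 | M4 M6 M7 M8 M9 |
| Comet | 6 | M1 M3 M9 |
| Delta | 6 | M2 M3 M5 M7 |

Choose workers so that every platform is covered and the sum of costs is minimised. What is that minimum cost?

Atlas, Bravo, Comet together cover every platform (Atlas ∪ Bravo ∪ Comet = {M1, M2, M3, M4, M5, M6, M7, M8, M9}); total cost 6 + 2 + 6 = 14.
No covering selection has total cost below 14.

14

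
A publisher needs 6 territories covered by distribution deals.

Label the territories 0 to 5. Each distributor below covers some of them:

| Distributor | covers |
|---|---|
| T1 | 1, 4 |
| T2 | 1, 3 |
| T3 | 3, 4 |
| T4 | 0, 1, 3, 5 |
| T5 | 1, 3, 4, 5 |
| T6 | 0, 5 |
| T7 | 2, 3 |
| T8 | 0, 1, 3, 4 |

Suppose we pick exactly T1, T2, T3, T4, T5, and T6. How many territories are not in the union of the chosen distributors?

1

Union of T1, T2, T3, T4, T5, T6 = {0, 1, 3, 4, 5}.
Not covered: 2 — 1 territory.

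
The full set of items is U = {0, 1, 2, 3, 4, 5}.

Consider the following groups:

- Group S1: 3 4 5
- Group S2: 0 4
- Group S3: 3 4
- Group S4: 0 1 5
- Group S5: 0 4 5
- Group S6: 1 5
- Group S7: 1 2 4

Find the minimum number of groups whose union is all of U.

3

Take {S1, S4, S7}. Their union is {0, 1, 2, 3, 4, 5}, which is all 6 items.
Only S7 contains 2, so S7 is forced; the remaining 3 items need at least 2 more groups (each remaining group adds at most 2) — so at least 3 groups are needed, and 3 is optimal.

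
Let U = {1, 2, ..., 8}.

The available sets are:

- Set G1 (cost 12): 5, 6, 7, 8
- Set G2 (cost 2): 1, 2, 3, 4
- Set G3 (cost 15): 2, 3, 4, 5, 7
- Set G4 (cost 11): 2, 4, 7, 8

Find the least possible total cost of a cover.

14

G1, G2 together cover every item (G1 ∪ G2 = {1, 2, 3, 4, 5, 6, 7, 8}); total cost 12 + 2 = 14.
No covering selection has total cost below 14.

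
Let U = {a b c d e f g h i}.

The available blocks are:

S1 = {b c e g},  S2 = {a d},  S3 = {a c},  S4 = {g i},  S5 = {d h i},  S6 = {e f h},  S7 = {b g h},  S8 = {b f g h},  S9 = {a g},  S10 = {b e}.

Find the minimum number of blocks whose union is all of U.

4

Take {S1, S2, S4, S8}. Their union is {a, b, c, d, e, f, g, h, i}, which is all 9 items.
No 3 of the 10 blocks cover everything (all 120 combinations miss at least one item), so 4 is optimal.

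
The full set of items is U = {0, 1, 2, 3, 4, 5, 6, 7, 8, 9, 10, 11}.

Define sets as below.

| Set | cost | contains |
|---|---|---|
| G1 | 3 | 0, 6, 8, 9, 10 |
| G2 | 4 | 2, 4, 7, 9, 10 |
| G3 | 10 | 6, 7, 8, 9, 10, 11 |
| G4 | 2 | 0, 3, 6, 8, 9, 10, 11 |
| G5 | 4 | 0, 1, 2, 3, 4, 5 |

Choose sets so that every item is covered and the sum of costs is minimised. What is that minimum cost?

10

G2, G4, G5 together cover every item (G2 ∪ G4 ∪ G5 = {0, 1, 2, 3, 4, 5, 6, 7, 8, 9, 10, 11}); total cost 4 + 2 + 4 = 10.
No covering selection has total cost below 10.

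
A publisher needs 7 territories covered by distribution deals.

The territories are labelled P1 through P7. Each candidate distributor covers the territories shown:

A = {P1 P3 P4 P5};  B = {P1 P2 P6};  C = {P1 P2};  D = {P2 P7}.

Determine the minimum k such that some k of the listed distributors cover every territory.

3

Take {A, B, D}. Their union is {P1, P2, P3, P4, P5, P6, P7}, which is all 7 territories.
Only A contains P3, so A is forced; the remaining 3 territories need at least 2 more distributors (each remaining distributor adds at most 2) — so at least 3 distributors are needed, and 3 is optimal.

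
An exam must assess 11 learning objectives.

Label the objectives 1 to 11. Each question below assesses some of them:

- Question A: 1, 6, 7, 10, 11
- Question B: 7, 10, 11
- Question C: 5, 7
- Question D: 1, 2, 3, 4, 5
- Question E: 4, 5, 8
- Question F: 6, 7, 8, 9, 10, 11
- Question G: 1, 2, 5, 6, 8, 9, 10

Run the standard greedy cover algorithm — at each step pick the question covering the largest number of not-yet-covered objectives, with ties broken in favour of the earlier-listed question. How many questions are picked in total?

3

Greedy: pick G (covers 7 new) → pick A (covers 2 new) → pick D (covers 2 new). Total picks: 3.
(The true minimum cover uses only 2 questions, so greedy is not optimal here.)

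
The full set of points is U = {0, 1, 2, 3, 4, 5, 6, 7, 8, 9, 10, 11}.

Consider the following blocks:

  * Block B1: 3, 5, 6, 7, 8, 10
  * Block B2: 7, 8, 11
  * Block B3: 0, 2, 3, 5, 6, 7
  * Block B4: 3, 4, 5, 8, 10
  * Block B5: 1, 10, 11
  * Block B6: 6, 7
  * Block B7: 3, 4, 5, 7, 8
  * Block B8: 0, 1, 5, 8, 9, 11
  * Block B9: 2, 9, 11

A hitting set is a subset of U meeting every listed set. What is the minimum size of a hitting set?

H = {5, 6, 11} meets every block (each contains at least one member of H), and |H| = 3.
The blocks B4, B6, B9 are pairwise disjoint, so any hitting set needs a separate point for each — at least 3. Hence 3 is optimal.

3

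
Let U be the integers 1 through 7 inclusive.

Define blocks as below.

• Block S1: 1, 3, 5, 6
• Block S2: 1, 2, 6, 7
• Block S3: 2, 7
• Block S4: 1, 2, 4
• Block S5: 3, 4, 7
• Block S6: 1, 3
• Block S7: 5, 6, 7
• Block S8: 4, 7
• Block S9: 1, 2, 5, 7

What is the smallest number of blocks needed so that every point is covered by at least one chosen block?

3

S1 and S4 and S5 together: S1 ∪ S4 ∪ S5 = {1, 2, 3, 4, 5, 6, 7} — every point is covered.
No 2 of the 9 blocks cover everything (all 36 combinations miss at least one point), so 3 is optimal.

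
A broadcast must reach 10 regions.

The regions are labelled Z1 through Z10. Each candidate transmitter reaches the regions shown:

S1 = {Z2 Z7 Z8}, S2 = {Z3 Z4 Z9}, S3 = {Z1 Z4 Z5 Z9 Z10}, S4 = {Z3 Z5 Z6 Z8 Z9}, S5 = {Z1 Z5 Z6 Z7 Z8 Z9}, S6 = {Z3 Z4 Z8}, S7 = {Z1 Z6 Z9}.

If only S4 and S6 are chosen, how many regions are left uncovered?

4

Union of S4, S6 = {Z3, Z4, Z5, Z6, Z8, Z9}.
Not covered: Z1, Z2, Z7, Z10 — 4 regions.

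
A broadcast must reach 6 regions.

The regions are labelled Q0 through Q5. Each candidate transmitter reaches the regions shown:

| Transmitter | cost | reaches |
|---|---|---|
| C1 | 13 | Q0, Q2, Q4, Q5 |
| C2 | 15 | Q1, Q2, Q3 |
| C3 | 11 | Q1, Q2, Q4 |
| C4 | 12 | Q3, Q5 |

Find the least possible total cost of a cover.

28

C1, C2 together cover every region (C1 ∪ C2 = {Q0, Q1, Q2, Q3, Q4, Q5}); total cost 13 + 15 = 28.
No covering selection has total cost below 28.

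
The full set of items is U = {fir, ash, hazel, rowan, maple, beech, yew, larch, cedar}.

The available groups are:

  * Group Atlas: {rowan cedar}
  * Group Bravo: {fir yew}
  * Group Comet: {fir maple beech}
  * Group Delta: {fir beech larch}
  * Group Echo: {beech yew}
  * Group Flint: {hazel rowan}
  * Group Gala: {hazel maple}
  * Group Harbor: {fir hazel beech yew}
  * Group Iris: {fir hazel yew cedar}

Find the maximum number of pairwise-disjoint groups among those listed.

Atlas, Bravo, Gala are pairwise disjoint (Atlas={rowan,cedar}; Bravo={fir,yew}; Gala={hazel,maple}).
Every remaining group overlaps one of these, and no 4 of the listed groups are pairwise disjoint, so 3 is the maximum.

3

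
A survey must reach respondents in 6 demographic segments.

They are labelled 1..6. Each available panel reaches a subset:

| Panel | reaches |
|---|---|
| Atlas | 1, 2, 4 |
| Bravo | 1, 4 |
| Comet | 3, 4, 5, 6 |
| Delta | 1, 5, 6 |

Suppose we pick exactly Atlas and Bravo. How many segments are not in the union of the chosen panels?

Union of Atlas, Bravo = {1, 2, 4}.
Not covered: 3, 5, 6 — 3 segments.

3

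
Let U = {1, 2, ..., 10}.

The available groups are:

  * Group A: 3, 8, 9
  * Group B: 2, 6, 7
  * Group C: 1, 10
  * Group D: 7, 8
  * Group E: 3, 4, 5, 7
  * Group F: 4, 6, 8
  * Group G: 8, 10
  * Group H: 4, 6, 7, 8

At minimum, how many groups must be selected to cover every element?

A, B, C, and E cover everything between them: the union {1, 2, 3, 4, 5, 6, 7, 8, 9, 10} is all of U.
Only B contains 2, so B is forced; the remaining 7 elements need at least 3 more groups (each remaining group adds at most 3) — so at least 4 groups are needed, and 4 is optimal.

4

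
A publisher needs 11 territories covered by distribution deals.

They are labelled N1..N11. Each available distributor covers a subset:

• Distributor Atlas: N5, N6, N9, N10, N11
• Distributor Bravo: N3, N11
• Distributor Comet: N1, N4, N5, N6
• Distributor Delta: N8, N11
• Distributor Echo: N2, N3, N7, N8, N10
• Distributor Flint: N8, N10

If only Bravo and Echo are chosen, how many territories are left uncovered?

5

Union of Bravo, Echo = {N2, N3, N7, N8, N10, N11}.
Not covered: N1, N4, N5, N6, N9 — 5 territories.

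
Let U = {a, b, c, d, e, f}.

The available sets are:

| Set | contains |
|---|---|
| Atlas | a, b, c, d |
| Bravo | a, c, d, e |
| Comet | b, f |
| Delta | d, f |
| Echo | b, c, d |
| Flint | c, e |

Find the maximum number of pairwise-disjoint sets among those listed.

2

Bravo, Comet are pairwise disjoint (Bravo={a,c,d,e}; Comet={b,f}).
Every remaining set overlaps one of these, and no 3 of the listed sets are pairwise disjoint, so 2 is the maximum.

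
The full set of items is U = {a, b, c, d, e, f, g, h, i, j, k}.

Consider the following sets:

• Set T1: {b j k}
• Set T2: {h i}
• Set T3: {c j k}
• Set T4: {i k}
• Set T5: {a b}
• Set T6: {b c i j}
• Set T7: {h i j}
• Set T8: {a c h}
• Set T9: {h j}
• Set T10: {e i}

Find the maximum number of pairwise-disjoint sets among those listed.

T3, T5, T10 are pairwise disjoint (T3={c,j,k}; T5={a,b}; T10={e,i}).
Every remaining set overlaps one of these, and no 4 of the listed sets are pairwise disjoint, so 3 is the maximum.

3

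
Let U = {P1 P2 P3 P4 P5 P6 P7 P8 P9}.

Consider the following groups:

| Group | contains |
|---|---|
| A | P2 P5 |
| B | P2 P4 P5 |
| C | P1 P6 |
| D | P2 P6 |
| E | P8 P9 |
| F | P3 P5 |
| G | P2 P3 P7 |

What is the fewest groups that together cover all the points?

B and C and E and G together: B ∪ C ∪ E ∪ G = {P1, P2, P3, P4, P5, P6, P7, P8, P9} — every point is covered.
Only C contains P1, so C is forced; the remaining 7 points need at least 3 more groups (each remaining group adds at most 3) — so at least 4 groups are needed, and 4 is optimal.

4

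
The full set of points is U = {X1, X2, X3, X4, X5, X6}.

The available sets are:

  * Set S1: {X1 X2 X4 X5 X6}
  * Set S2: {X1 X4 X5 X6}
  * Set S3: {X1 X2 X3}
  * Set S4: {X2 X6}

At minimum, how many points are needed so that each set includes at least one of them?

H = {X2, X4} meets every set (each contains at least one member of H), and |H| = 2.
No single point lies in every set, so at least 2 are needed and 2 is optimal.

2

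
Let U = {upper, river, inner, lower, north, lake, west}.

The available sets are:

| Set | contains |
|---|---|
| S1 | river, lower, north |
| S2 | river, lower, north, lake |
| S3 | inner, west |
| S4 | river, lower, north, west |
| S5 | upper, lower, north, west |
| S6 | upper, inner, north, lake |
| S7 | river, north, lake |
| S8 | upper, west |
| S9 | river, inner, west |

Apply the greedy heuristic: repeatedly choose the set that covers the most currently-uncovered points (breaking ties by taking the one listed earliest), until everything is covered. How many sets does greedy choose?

Greedy: pick S2 (covers 4 new) → pick S3 (covers 2 new) → pick S5 (covers 1 new). Total picks: 3.
(The true minimum cover uses only 2 sets, so greedy is not optimal here.)

3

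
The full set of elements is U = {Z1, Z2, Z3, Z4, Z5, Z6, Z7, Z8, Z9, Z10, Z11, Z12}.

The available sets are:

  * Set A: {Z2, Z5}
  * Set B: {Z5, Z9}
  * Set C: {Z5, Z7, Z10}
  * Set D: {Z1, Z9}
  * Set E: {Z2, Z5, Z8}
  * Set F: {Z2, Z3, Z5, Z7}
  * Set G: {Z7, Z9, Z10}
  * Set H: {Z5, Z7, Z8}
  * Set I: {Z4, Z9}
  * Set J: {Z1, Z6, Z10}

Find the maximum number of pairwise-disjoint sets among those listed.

3

E, I, J are pairwise disjoint (E={Z2,Z5,Z8}; I={Z4,Z9}; J={Z1,Z6,Z10}).
Every remaining set overlaps one of these, and no 4 of the listed sets are pairwise disjoint, so 3 is the maximum.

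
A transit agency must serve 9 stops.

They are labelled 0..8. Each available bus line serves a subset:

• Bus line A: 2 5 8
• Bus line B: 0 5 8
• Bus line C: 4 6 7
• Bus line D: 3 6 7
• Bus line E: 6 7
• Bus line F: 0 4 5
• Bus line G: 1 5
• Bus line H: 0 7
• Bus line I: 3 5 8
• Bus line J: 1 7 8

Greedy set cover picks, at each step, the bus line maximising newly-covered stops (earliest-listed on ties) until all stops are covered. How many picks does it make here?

5

Greedy: pick A (covers 3 new) → pick C (covers 3 new) → pick B (covers 1 new) → pick D (covers 1 new) → pick G (covers 1 new). Total picks: 5.
(The true minimum cover uses only 4 bus lines, so greedy is not optimal here.)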